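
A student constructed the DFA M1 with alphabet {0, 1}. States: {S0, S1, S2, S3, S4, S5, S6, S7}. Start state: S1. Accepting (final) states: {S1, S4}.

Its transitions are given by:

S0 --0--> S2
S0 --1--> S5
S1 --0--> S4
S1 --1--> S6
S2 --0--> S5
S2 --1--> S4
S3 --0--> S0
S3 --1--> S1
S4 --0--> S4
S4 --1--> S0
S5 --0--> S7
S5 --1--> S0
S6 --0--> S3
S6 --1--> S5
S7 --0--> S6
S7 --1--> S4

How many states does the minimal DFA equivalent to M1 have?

3

Every state is reachable, so we keep all 8.
Start with accepting vs non-accepting: {S1,S4} | {S0,S2,S3,S5,S6,S7}.
Refine {S0,S2,S3,S5,S6,S7} on symbol 1: members go to different blocks, giving {S0,S5,S6} and {S2,S3,S7}.
Stable partition: {S1,S4} | {S0,S5,S6} | {S2,S3,S7} — 3 equivalence classes.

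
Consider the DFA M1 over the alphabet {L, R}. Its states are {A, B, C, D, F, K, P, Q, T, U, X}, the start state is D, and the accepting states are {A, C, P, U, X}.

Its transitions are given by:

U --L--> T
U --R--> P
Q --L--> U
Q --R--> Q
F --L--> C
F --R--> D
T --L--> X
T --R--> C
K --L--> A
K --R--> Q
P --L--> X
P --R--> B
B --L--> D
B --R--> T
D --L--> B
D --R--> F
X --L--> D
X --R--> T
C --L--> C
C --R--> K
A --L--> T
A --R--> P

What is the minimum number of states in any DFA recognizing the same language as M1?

Every state is reachable, so we keep all 11.
Start with accepting vs non-accepting: {A,C,P,U,X} | {B,D,F,K,Q,T}.
Split {A,C,P,U,X} by δ(·,L) → {A,U,X} and {C,P}.
On input R, block {A,U,X} splits into {A,U} and {X}.
On input L, block {B,D,F,K,Q,T} splits into {K,Q} and {B,D} and {T} and {F}.
Split {C,P} by δ(·,L) → {P} and {C}.
On input R, block {B,D} splits into {B} and {D}.
Stable partition: {A,U} | {K,Q} | {P} | {X} | {B} | {T} | {F} | {C} | {D} — 9 equivalence classes.

9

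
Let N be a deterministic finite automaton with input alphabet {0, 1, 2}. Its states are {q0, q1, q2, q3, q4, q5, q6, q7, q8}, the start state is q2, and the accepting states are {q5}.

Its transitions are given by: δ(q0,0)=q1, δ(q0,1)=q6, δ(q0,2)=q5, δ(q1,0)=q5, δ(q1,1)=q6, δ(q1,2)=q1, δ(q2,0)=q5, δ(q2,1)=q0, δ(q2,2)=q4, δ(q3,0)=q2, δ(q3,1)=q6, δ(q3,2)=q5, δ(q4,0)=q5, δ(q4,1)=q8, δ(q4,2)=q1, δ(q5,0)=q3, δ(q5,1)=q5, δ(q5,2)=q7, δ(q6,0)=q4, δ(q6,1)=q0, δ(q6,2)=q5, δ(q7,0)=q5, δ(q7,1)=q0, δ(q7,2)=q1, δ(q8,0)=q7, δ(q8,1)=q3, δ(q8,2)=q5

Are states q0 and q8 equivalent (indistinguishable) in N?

Every state is reachable, so we keep all 9.
Initial partition by acceptance: {q5} | {q0,q1,q2,q3,q4,q6,q7,q8}.
Split {q0,q1,q2,q3,q4,q6,q7,q8} by δ(·,0) → {q0,q3,q6,q8} and {q1,q2,q4,q7}.
Stable partition: {q5} | {q0,q3,q6,q8} | {q1,q2,q4,q7} — 3 equivalence classes.
q0 and q8 lie in the same block of the stable partition, so they are equivalent — no string distinguishes them.

Yes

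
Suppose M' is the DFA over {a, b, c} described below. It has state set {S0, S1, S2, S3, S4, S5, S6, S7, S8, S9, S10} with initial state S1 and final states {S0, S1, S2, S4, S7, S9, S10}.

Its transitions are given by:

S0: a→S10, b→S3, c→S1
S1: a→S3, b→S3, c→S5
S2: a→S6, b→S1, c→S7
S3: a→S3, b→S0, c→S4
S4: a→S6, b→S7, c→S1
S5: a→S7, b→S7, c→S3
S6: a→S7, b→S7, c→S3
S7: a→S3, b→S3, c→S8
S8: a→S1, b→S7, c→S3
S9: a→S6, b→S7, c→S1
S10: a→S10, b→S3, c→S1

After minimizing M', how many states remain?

First remove the unreachable states {S2,S9}; 9 states remain.
P0 = {S0,S1,S4,S7,S10} | {S3,S5,S6,S8}.
Split {S0,S1,S4,S7,S10} by δ(·,a) → {S1,S4,S7} and {S0,S10}.
Refine {S1,S4,S7} on symbol b: members go to different blocks, giving {S1,S7} and {S4}.
On input a, block {S3,S5,S6,S8} splits into {S5,S6,S8} and {S3}.
Stable partition: {S1,S7} | {S5,S6,S8} | {S0,S10} | {S4} | {S3} — 5 equivalence classes.

5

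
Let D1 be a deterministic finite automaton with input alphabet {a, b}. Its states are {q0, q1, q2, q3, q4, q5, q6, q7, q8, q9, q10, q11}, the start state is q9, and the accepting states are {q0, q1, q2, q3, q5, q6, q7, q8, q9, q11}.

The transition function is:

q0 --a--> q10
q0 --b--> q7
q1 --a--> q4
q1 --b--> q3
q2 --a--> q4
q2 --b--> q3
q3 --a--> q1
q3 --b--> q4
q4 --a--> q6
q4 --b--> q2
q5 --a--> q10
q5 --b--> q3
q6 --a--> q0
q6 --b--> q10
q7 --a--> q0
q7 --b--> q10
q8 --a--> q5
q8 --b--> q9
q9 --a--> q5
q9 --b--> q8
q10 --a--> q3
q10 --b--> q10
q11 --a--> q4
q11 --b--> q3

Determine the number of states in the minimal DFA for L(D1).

States {q11} cannot be reached from the start state, so discard them.
Start with accepting vs non-accepting: {q0,q1,q2,q3,q5,q6,q7,q8,q9} | {q4,q10}.
On input a, block {q0,q1,q2,q3,q5,q6,q7,q8,q9} splits into {q3,q6,q7,q8,q9} and {q0,q1,q2,q5}.
Refine {q3,q6,q7,q8,q9} on symbol b: members go to different blocks, giving {q3,q6,q7} and {q8,q9}.
Split {q4,q10} by δ(·,b) → {q4} and {q10}.
Refine {q3,q6,q7} on symbol b: members go to different blocks, giving {q6,q7} and {q3}.
Split {q0,q1,q2,q5} by δ(·,a) → {q0,q5} and {q1,q2}.
Refine {q0,q5} on symbol b: members go to different blocks, giving {q0} and {q5}.
No further refinement is possible. Final partition (8 blocks): {q6,q7} | {q4} | {q0} | {q8,q9} | {q10} | {q3} | {q1,q2} | {q5}.

8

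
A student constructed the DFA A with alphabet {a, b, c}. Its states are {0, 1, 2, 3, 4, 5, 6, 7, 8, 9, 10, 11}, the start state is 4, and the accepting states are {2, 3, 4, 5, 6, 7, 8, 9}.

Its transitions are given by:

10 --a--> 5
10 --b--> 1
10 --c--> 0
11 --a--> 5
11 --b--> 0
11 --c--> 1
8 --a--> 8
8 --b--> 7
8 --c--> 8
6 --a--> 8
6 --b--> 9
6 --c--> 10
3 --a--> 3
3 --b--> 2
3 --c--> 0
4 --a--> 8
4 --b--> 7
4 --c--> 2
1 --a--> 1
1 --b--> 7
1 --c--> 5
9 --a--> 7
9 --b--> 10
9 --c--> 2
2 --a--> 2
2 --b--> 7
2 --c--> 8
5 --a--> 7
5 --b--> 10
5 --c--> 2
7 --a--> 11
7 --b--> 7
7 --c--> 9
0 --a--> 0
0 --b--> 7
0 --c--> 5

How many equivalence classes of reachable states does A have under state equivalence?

States {3,6} cannot be reached from the start state, so discard them.
Initial partition by acceptance: {2,4,5,7,8,9} | {0,1,10,11}.
Split {2,4,5,7,8,9} by δ(·,a) → {2,4,5,8,9} and {7}.
Refine {2,4,5,8,9} on symbol a: members go to different blocks, giving {2,4,8} and {5,9}.
On input a, block {0,1,10,11} splits into {0,1} and {10,11}.
The partition is now stable with 5 blocks: {2,4,8} | {0,1} | {7} | {5,9} | {10,11}.

5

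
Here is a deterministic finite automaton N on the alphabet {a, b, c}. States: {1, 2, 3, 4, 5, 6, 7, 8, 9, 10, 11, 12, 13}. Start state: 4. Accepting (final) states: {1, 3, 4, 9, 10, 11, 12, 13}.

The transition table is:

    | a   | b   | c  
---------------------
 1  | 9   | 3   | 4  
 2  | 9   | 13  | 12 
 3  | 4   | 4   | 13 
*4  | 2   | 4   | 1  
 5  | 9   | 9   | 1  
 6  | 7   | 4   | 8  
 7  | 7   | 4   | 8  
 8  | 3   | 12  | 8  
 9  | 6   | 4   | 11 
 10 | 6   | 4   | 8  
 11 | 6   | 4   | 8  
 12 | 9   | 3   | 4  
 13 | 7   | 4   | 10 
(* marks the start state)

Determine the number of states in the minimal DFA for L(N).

8

States {5} cannot be reached from the start state, so discard them.
Start with accepting vs non-accepting: {1,3,4,9,10,11,12,13} | {2,6,7,8}.
Split {1,3,4,9,10,11,12,13} by δ(·,a) → {4,9,10,11,13} and {1,3,12}.
Split {4,9,10,11,13} by δ(·,c) → {9,13} and {10,11} and {4}.
Split {2,6,7,8} by δ(·,a) → {6,7} and {2} and {8}.
Refine {1,3,12} on symbol a: members go to different blocks, giving {1,12} and {3}.
No further refinement is possible. Final partition (8 blocks): {9,13} | {6,7} | {1,12} | {10,11} | {4} | {2} | {8} | {3}.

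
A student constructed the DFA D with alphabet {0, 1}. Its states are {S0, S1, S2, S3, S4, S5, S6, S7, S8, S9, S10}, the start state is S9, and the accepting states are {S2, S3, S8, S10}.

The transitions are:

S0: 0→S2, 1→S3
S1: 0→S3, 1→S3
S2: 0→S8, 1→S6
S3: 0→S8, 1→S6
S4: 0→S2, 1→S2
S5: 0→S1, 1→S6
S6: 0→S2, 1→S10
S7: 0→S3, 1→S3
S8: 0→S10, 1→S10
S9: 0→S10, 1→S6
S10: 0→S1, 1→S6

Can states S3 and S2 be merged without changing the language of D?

Yes

Reachable states from the start: {S1,S2,S3,S6,S8,S9,S10}. Unreachable: {S0,S4,S5,S7} — drop them.
Start with accepting vs non-accepting: {S2,S3,S8,S10} | {S1,S6,S9}.
On input 0, block {S2,S3,S8,S10} splits into {S2,S3,S8} and {S10}.
Split {S2,S3,S8} by δ(·,0) → {S2,S3} and {S8}.
Refine {S1,S6,S9} on symbol 0: members go to different blocks, giving {S1,S6} and {S9}.
Refine {S1,S6} on symbol 1: members go to different blocks, giving {S1} and {S6}.
Stable partition: {S2,S3} | {S1} | {S10} | {S8} | {S9} | {S6} — 6 equivalence classes.
S3 and S2 lie in the same block of the stable partition, so they are equivalent — no string distinguishes them.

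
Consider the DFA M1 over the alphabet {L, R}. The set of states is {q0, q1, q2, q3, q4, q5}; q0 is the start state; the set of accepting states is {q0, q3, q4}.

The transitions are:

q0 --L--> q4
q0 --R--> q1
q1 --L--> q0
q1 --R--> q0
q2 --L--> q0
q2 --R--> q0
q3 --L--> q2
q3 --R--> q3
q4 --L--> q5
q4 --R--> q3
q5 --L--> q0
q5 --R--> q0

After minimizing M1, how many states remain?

3

All states are reachable from the start state.
Initial partition by acceptance: {q0,q3,q4} | {q1,q2,q5}.
On input L, block {q0,q3,q4} splits into {q3,q4} and {q0}.
No further refinement is possible. Final partition (3 blocks): {q3,q4} | {q1,q2,q5} | {q0}.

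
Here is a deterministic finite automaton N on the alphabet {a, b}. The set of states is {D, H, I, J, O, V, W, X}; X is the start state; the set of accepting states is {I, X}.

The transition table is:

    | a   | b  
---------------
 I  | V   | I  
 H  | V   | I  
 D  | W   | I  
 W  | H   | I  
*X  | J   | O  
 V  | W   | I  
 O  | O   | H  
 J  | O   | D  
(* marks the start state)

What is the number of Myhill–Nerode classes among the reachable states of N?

4

Every state is reachable, so we keep all 8.
Start with accepting vs non-accepting: {I,X} | {D,H,J,O,V,W}.
On input b, block {I,X} splits into {I} and {X}.
On input b, block {D,H,J,O,V,W} splits into {D,H,V,W} and {J,O}.
The partition is now stable with 4 blocks: {I} | {D,H,V,W} | {X} | {J,O}.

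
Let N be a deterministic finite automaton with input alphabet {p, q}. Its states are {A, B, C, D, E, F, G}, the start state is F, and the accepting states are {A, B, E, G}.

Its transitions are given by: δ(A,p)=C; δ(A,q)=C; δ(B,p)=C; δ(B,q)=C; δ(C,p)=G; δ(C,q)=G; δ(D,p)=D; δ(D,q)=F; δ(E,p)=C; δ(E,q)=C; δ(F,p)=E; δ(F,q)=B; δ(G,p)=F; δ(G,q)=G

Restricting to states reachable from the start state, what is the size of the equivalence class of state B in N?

Reachable states from the start: {B,C,E,F,G}. Unreachable: {A,D} — drop them.
P0 = {B,E,G} | {C,F}.
Split {B,E,G} by δ(·,q) → {B,E} and {G}.
Split {C,F} by δ(·,p) → {C} and {F}.
The partition is now stable with 4 blocks: {B,E} | {C} | {G} | {F}.
State B belongs to the block {B,E}, which has 2 states.

2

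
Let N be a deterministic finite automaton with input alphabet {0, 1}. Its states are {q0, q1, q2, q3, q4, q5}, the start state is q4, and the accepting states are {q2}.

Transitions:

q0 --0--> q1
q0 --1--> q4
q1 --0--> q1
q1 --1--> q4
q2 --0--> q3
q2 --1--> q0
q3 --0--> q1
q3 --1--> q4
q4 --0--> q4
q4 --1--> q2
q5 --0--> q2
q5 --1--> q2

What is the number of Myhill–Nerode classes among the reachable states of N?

3

First remove the unreachable states {q5}; 5 states remain.
P0 = {q2} | {q0,q1,q3,q4}.
Refine {q0,q1,q3,q4} on symbol 1: members go to different blocks, giving {q0,q1,q3} and {q4}.
Stable partition: {q2} | {q0,q1,q3} | {q4} — 3 equivalence classes.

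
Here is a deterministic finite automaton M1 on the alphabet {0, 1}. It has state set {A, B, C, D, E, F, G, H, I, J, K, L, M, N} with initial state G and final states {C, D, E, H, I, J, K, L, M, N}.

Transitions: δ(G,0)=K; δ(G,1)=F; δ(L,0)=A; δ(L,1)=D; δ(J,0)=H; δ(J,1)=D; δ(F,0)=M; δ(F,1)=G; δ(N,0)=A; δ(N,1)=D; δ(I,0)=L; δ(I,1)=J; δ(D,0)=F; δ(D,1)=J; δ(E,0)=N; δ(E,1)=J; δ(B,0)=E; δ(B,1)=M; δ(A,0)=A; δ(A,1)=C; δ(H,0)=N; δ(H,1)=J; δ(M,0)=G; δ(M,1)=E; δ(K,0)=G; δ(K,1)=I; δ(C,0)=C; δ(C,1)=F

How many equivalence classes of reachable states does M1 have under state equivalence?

States {B} cannot be reached from the start state, so discard them.
Start with accepting vs non-accepting: {C,D,E,H,I,J,K,L,M,N} | {A,F,G}.
Refine {C,D,E,H,I,J,K,L,M,N} on symbol 0: members go to different blocks, giving {C,E,H,I,J} and {D,K,L,M,N}.
Split {C,E,H,I,J} by δ(·,0) → {E,H,I} and {C,J}.
On input 0, block {A,F,G} splits into {F,G} and {A}.
Refine {D,K,L,M,N} on symbol 0: members go to different blocks, giving {D,K,M} and {L,N}.
Refine {D,K,M} on symbol 1: members go to different blocks, giving {K,M} and {D}.
Refine {C,J} on symbol 0: members go to different blocks, giving {C} and {J}.
The partition is now stable with 8 blocks: {E,H,I} | {F,G} | {K,M} | {C} | {A} | {L,N} | {D} | {J}.

8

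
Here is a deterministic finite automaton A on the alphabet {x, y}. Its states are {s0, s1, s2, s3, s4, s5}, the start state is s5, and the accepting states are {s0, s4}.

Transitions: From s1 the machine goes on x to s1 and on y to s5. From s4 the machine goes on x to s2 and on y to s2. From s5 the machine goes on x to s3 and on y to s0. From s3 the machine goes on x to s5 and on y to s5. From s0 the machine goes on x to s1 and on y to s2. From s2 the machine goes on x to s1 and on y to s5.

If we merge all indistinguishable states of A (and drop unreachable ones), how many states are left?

Reachable states from the start: {s0,s1,s2,s3,s5}. Unreachable: {s4} — drop them.
P0 = {s0} | {s1,s2,s3,s5}.
Refine {s1,s2,s3,s5} on symbol y: members go to different blocks, giving {s1,s2,s3} and {s5}.
Split {s1,s2,s3} by δ(·,x) → {s1,s2} and {s3}.
No further refinement is possible. Final partition (4 blocks): {s0} | {s1,s2} | {s5} | {s3}.

4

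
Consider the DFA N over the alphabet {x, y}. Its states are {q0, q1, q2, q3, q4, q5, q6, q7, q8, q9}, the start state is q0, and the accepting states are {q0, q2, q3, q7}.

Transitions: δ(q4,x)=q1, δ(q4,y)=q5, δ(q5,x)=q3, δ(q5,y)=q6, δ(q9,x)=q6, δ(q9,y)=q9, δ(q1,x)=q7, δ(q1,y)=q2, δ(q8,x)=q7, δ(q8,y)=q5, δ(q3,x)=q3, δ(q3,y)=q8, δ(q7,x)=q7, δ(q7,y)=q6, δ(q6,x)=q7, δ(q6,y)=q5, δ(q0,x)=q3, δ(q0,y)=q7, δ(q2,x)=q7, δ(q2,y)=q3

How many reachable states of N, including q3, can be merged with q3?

States {q1,q2,q4,q9} cannot be reached from the start state, so discard them.
Start with accepting vs non-accepting: {q0,q3,q7} | {q5,q6,q8}.
Split {q0,q3,q7} by δ(·,y) → {q3,q7} and {q0}.
The partition is now stable with 3 blocks: {q3,q7} | {q5,q6,q8} | {q0}.
State q3 belongs to the block {q3,q7}, which has 2 states.

2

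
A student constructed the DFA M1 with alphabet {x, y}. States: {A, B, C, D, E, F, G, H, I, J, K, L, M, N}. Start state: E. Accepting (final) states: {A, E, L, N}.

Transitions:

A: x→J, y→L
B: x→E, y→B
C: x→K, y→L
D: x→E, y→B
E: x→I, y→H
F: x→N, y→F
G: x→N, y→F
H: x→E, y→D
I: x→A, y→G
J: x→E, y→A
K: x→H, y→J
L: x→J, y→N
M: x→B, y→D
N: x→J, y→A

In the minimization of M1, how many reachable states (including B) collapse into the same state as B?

Reachable states from the start: {A,B,D,E,F,G,H,I,J,L,N}. Unreachable: {C,K,M} — drop them.
Start with accepting vs non-accepting: {A,E,L,N} | {B,D,F,G,H,I,J}.
Refine {A,E,L,N} on symbol y: members go to different blocks, giving {A,L,N} and {E}.
On input x, block {B,D,F,G,H,I,J} splits into {B,D,H,J} and {F,G,I}.
Refine {B,D,H,J} on symbol y: members go to different blocks, giving {B,D,H} and {J}.
Stable partition: {A,L,N} | {B,D,H} | {E} | {F,G,I} | {J} — 5 equivalence classes.
The equivalence class containing B is {B,D,H}, of size 3.

3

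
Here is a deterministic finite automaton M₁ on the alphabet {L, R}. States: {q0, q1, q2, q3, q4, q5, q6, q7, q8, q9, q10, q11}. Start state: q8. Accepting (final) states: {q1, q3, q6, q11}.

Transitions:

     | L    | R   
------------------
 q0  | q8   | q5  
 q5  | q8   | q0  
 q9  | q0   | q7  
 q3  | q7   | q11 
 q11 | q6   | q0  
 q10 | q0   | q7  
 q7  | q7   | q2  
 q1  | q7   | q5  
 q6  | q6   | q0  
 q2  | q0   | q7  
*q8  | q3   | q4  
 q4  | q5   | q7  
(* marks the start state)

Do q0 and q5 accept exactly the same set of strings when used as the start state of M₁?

Reachable states from the start: {q0,q2,q3,q4,q5,q6,q7,q8,q11}. Unreachable: {q1,q9,q10} — drop them.
Start with accepting vs non-accepting: {q3,q6,q11} | {q0,q2,q4,q5,q7,q8}.
Refine {q3,q6,q11} on symbol L: members go to different blocks, giving {q6,q11} and {q3}.
Refine {q0,q2,q4,q5,q7,q8} on symbol L: members go to different blocks, giving {q0,q2,q4,q5,q7} and {q8}.
Refine {q0,q2,q4,q5,q7} on symbol L: members go to different blocks, giving {q2,q4,q7} and {q0,q5}.
Split {q2,q4,q7} by δ(·,L) → {q2,q4} and {q7}.
Stable partition: {q6,q11} | {q2,q4} | {q3} | {q8} | {q0,q5} | {q7} — 6 equivalence classes.
q0 and q5 lie in the same block of the stable partition, so they are equivalent — no string distinguishes them.

Yes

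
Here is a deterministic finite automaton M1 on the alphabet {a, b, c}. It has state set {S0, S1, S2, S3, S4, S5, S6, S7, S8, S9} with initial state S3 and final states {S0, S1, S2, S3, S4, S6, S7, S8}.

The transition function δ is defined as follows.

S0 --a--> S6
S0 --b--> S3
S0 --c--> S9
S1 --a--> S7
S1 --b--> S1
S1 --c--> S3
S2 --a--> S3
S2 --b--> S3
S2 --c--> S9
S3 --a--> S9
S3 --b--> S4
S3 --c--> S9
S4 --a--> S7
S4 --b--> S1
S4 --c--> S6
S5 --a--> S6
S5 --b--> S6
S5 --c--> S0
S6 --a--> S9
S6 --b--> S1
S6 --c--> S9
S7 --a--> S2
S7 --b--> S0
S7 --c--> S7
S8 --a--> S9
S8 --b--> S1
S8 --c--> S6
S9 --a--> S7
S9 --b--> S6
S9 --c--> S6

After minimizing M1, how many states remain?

Reachable states from the start: {S0,S1,S2,S3,S4,S6,S7,S9}. Unreachable: {S5,S8} — drop them.
P0 = {S0,S1,S2,S3,S4,S6,S7} | {S9}.
Refine {S0,S1,S2,S3,S4,S6,S7} on symbol a: members go to different blocks, giving {S0,S1,S2,S4,S7} and {S3,S6}.
Split {S0,S1,S2,S4,S7} by δ(·,a) → {S1,S4,S7} and {S0,S2}.
On input a, block {S1,S4,S7} splits into {S1,S4} and {S7}.
No further refinement is possible. Final partition (5 blocks): {S1,S4} | {S9} | {S3,S6} | {S0,S2} | {S7}.

5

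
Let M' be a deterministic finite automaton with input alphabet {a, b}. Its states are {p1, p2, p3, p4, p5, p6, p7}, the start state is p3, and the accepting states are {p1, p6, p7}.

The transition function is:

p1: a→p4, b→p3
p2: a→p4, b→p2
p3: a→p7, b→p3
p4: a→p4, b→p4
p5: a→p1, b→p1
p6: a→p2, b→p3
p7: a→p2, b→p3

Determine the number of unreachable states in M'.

Starting at p3 and following transitions, the reachable set is {p2, p3, p4, p7}. That leaves p1, p5, p6 unreachable — 3 in total.

3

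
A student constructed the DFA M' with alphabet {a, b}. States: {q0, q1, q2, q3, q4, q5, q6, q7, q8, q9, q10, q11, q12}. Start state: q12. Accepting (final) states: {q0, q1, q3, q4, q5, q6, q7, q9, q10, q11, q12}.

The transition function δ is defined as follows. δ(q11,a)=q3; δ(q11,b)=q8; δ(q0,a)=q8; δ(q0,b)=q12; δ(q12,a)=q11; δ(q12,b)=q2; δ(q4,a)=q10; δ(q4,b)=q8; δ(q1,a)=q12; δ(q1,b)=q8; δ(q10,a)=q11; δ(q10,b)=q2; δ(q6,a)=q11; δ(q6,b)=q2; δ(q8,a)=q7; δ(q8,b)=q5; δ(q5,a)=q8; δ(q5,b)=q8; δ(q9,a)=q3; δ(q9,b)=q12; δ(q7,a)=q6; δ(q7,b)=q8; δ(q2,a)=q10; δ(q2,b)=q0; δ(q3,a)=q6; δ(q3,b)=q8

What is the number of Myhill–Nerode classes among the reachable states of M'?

Reachable states from the start: {q0,q2,q3,q5,q6,q7,q8,q10,q11,q12}. Unreachable: {q1,q4,q9} — drop them.
Start with accepting vs non-accepting: {q0,q3,q5,q6,q7,q10,q11,q12} | {q2,q8}.
On input a, block {q0,q3,q5,q6,q7,q10,q11,q12} splits into {q3,q6,q7,q10,q11,q12} and {q0,q5}.
On input b, block {q0,q5} splits into {q0} and {q5}.
Split {q2,q8} by δ(·,b) → {q2} and {q8}.
On input b, block {q3,q6,q7,q10,q11,q12} splits into {q3,q7,q11} and {q6,q10,q12}.
Split {q3,q7,q11} by δ(·,a) → {q3,q7} and {q11}.
Stable partition: {q3,q7} | {q2} | {q0} | {q5} | {q8} | {q6,q10,q12} | {q11} — 7 equivalence classes.

7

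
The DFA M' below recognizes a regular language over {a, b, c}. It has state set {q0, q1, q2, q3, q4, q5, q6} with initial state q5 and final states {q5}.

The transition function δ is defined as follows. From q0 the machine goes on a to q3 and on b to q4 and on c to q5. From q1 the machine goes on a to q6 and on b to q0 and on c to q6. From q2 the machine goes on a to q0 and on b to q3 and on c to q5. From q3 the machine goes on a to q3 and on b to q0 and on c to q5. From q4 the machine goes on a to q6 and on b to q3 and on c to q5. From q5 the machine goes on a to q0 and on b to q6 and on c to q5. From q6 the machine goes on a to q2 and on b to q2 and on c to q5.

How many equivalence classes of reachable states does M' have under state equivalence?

First remove the unreachable states {q1}; 6 states remain.
P0 = {q5} | {q0,q2,q3,q4,q6}.
No further refinement is possible. Final partition (2 blocks): {q5} | {q0,q2,q3,q4,q6}.

2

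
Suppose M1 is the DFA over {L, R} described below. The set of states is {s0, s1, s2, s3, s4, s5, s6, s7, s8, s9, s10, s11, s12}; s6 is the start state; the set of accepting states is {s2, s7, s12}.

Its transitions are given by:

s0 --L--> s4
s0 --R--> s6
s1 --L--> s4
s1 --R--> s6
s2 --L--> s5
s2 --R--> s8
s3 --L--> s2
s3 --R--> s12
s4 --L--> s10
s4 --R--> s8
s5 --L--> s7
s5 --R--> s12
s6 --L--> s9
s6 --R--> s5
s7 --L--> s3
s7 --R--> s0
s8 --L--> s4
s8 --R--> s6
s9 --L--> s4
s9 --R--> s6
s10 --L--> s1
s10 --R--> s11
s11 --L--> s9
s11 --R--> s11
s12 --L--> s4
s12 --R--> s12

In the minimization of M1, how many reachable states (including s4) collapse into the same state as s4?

1

Start with accepting vs non-accepting: {s2,s7,s12} | {s0,s1,s3,s4,s5,s6,s8,s9,s10,s11}.
On input R, block {s2,s7,s12} splits into {s2,s7} and {s12}.
On input L, block {s0,s1,s3,s4,s5,s6,s8,s9,s10,s11} splits into {s0,s1,s4,s6,s8,s9,s10,s11} and {s3,s5}.
Split {s0,s1,s4,s6,s8,s9,s10,s11} by δ(·,R) → {s0,s1,s4,s8,s9,s10,s11} and {s6}.
Refine {s0,s1,s4,s8,s9,s10,s11} on symbol R: members go to different blocks, giving {s0,s1,s8,s9} and {s4,s10,s11}.
On input L, block {s4,s10,s11} splits into {s10,s11} and {s4}.
Stable partition: {s2,s7} | {s0,s1,s8,s9} | {s12} | {s3,s5} | {s6} | {s10,s11} | {s4} — 7 equivalence classes.
State s4 belongs to the block {s4}, which has 1 states.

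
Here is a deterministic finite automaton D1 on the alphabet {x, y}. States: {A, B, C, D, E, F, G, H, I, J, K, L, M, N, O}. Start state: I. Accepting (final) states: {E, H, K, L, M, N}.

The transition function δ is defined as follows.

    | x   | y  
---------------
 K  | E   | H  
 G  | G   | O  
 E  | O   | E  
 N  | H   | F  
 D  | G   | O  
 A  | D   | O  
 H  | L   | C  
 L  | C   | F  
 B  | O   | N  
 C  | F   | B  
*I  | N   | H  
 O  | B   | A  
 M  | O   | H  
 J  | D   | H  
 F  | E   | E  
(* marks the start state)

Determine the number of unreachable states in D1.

No path from I leads to J, K, M; the other 12 states are all reachable.

3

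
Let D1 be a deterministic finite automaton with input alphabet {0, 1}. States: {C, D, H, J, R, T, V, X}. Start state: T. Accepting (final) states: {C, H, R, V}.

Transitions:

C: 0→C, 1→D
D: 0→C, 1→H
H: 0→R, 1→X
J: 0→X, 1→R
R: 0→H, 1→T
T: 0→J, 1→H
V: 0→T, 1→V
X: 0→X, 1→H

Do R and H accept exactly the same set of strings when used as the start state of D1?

Yes

States {C,D,V} cannot be reached from the start state, so discard them.
P0 = {H,R} | {J,T,X}.
Stable partition: {H,R} | {J,T,X} — 2 equivalence classes.
R and H lie in the same block of the stable partition, so they are equivalent — no string distinguishes them.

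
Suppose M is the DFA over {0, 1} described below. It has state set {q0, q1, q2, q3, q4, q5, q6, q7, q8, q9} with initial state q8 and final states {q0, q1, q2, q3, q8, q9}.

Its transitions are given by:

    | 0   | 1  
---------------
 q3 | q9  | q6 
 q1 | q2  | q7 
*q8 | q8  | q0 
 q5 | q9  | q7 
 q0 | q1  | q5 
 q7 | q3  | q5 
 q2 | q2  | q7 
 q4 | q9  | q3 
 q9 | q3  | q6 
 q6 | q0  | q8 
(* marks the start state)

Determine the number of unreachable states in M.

1

No path from q8 leads to q4; the other 9 states are all reachable.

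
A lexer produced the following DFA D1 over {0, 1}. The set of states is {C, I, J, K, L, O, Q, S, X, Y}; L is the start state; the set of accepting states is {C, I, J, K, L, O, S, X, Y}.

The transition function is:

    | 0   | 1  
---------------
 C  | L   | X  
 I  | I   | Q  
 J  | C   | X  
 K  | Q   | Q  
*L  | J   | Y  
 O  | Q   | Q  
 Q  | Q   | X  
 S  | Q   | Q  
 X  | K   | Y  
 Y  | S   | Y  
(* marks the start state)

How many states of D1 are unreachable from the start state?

No path from L leads to I, O; the other 8 states are all reachable.

2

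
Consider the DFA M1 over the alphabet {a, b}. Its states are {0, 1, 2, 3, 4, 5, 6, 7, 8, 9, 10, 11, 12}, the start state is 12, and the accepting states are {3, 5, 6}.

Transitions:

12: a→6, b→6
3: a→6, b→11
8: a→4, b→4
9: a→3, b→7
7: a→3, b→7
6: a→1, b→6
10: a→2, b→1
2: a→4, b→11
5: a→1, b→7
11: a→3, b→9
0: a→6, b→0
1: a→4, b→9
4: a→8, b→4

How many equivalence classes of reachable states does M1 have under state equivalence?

States {0,2,5,10} cannot be reached from the start state, so discard them.
Initial partition by acceptance: {3,6} | {1,4,7,8,9,11,12}.
On input a, block {3,6} splits into {3} and {6}.
Refine {1,4,7,8,9,11,12} on symbol a: members go to different blocks, giving {1,4,8} and {7,9,11} and {12}.
Refine {1,4,8} on symbol b: members go to different blocks, giving {4,8} and {1}.
No further refinement is possible. Final partition (6 blocks): {3} | {4,8} | {6} | {7,9,11} | {12} | {1}.

6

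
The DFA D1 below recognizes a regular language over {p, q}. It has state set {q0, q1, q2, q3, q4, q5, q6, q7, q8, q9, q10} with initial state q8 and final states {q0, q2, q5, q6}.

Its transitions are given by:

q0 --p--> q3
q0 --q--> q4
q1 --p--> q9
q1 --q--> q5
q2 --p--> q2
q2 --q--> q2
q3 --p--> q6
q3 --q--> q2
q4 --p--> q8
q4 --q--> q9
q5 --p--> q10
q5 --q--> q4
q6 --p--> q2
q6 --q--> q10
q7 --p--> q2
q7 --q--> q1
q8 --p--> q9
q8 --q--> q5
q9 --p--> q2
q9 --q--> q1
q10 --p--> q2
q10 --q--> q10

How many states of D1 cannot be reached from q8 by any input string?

BFS from q8 reaches {q1, q2, q4, q5, q8, q9, q10}; the 4 state(s) q0, q3, q6, q7 are never visited.

4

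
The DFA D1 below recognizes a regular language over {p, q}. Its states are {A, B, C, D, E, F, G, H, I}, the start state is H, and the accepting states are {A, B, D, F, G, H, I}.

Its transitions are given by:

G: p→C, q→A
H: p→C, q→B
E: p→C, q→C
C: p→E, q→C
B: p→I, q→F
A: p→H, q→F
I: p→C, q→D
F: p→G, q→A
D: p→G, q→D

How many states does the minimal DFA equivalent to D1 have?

Initial partition by acceptance: {A,B,D,F,G,H,I} | {C,E}.
Refine {A,B,D,F,G,H,I} on symbol p: members go to different blocks, giving {A,B,D,F} and {G,H,I}.
No further refinement is possible. Final partition (3 blocks): {A,B,D,F} | {C,E} | {G,H,I}.

3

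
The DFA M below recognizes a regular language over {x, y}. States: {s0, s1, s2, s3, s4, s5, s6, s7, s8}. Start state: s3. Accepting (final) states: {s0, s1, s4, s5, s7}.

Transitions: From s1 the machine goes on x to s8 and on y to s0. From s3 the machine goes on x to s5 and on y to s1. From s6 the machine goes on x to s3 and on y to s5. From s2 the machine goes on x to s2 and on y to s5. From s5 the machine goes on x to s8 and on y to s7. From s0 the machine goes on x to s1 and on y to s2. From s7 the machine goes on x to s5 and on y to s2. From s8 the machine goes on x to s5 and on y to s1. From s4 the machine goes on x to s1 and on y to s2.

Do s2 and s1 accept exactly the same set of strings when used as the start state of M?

No

Reachable states from the start: {s0,s1,s2,s3,s5,s7,s8}. Unreachable: {s4,s6} — drop them.
Start with accepting vs non-accepting: {s0,s1,s5,s7} | {s2,s3,s8}.
On input x, block {s0,s1,s5,s7} splits into {s0,s7} and {s1,s5}.
Refine {s2,s3,s8} on symbol x: members go to different blocks, giving {s3,s8} and {s2}.
Stable partition: {s0,s7} | {s3,s8} | {s1,s5} | {s2} — 4 equivalence classes.
s2 and s1 end up in different blocks, so they are distinguishable. For instance, the string 'ε' is accepted from only s1.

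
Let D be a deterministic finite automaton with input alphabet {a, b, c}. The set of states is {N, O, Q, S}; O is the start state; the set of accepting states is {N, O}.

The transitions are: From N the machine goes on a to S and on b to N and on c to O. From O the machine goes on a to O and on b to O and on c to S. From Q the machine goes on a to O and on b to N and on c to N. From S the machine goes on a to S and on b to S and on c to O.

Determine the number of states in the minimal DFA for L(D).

First remove the unreachable states {N,Q}; 2 states remain.
Start with accepting vs non-accepting: {O} | {S}.
Stable partition: {O} | {S} — 2 equivalence classes.

2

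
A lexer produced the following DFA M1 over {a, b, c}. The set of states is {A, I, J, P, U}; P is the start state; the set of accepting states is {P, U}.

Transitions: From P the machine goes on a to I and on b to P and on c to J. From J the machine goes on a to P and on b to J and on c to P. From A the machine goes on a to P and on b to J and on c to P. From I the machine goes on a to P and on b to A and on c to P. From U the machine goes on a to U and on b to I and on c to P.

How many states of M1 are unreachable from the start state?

1

BFS from P reaches {A, I, J, P}; the 1 state(s) U are never visited.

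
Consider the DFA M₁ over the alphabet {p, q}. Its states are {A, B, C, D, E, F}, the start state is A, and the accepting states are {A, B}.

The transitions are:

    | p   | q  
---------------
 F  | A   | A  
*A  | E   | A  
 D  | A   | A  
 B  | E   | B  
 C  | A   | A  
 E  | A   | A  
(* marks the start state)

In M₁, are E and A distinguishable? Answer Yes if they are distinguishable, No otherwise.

Yes

Reachable states from the start: {A,E}. Unreachable: {B,C,D,F} — drop them.
Start with accepting vs non-accepting: {A} | {E}.
Stable partition: {A} | {E} — 2 equivalence classes.
E and A end up in different blocks, so they are distinguishable. For instance, the string 'ε' is accepted from only A.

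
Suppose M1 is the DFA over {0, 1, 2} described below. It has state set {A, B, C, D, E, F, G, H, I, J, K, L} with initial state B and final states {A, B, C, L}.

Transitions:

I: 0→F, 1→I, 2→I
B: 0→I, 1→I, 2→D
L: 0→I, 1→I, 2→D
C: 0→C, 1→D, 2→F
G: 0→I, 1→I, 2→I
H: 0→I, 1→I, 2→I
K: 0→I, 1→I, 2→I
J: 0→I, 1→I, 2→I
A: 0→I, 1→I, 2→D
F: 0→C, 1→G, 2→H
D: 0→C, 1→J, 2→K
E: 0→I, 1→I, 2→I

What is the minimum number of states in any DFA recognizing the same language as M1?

5

Reachable states from the start: {B,C,D,F,G,H,I,J,K}. Unreachable: {A,E,L} — drop them.
Initial partition by acceptance: {B,C} | {D,F,G,H,I,J,K}.
Refine {B,C} on symbol 0: members go to different blocks, giving {B} and {C}.
Split {D,F,G,H,I,J,K} by δ(·,0) → {G,H,I,J,K} and {D,F}.
Split {G,H,I,J,K} by δ(·,0) → {G,H,J,K} and {I}.
The partition is now stable with 5 blocks: {B} | {G,H,J,K} | {C} | {D,F} | {I}.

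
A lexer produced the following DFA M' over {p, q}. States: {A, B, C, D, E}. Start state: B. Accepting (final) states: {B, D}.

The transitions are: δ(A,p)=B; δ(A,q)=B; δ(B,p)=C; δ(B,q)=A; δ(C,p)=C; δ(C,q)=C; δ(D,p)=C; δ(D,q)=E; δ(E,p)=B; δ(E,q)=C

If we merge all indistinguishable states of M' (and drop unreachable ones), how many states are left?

3

States {D,E} cannot be reached from the start state, so discard them.
P0 = {B} | {A,C}.
Split {A,C} by δ(·,p) → {A} and {C}.
The partition is now stable with 3 blocks: {B} | {A} | {C}.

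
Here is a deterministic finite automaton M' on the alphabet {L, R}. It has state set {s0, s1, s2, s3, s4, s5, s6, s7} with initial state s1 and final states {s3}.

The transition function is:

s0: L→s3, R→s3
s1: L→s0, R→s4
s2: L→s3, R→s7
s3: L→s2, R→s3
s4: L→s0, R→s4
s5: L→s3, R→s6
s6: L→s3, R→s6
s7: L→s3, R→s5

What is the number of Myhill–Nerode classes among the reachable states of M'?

Initial partition by acceptance: {s3} | {s0,s1,s2,s4,s5,s6,s7}.
On input L, block {s0,s1,s2,s4,s5,s6,s7} splits into {s0,s2,s5,s6,s7} and {s1,s4}.
Refine {s0,s2,s5,s6,s7} on symbol R: members go to different blocks, giving {s2,s5,s6,s7} and {s0}.
The partition is now stable with 4 blocks: {s3} | {s2,s5,s6,s7} | {s1,s4} | {s0}.

4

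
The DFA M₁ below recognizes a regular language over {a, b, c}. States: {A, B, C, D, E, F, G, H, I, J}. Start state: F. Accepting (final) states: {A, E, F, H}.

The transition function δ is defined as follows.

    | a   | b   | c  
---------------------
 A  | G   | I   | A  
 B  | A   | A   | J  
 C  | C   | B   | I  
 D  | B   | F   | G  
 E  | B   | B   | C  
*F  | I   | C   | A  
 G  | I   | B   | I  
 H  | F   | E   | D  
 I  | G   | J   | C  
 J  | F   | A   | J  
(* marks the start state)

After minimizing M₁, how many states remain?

Reachable states from the start: {A,B,C,F,G,I,J}. Unreachable: {D,E,H} — drop them.
Start with accepting vs non-accepting: {A,F} | {B,C,G,I,J}.
Refine {B,C,G,I,J} on symbol a: members go to different blocks, giving {C,G,I} and {B,J}.
The partition is now stable with 3 blocks: {A,F} | {C,G,I} | {B,J}.

3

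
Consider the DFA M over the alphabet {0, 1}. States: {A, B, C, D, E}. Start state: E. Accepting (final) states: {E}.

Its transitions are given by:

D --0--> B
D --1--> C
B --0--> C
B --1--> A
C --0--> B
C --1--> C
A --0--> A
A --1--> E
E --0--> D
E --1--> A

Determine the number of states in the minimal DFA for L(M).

4

P0 = {E} | {A,B,C,D}.
On input 1, block {A,B,C,D} splits into {B,C,D} and {A}.
Refine {B,C,D} on symbol 1: members go to different blocks, giving {C,D} and {B}.
Stable partition: {E} | {C,D} | {A} | {B} — 4 equivalence classes.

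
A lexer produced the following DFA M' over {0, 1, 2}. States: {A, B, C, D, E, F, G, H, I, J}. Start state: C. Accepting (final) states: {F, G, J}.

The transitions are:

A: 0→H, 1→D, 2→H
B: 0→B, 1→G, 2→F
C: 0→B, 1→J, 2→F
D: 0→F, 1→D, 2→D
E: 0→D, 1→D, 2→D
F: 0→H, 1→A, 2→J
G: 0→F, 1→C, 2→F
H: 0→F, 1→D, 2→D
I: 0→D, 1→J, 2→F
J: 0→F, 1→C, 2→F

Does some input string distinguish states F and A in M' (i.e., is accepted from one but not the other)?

States {E,I} cannot be reached from the start state, so discard them.
Initial partition by acceptance: {F,G,J} | {A,B,C,D,H}.
Split {F,G,J} by δ(·,0) → {G,J} and {F}.
On input 0, block {A,B,C,D,H} splits into {A,B,C} and {D,H}.
On input 0, block {A,B,C} splits into {B,C} and {A}.
The partition is now stable with 5 blocks: {G,J} | {B,C} | {F} | {D,H} | {A}.
F and A end up in different blocks, so they are distinguishable. For instance, the string 'ε' is accepted from only F.

Yes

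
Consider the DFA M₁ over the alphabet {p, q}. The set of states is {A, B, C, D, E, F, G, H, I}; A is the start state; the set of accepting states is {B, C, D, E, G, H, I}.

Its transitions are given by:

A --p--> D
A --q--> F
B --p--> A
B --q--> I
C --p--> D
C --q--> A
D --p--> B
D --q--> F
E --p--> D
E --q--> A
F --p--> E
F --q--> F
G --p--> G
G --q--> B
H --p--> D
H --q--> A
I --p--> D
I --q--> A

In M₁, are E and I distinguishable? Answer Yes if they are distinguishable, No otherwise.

First remove the unreachable states {C,G,H}; 6 states remain.
Start with accepting vs non-accepting: {B,D,E,I} | {A,F}.
Refine {B,D,E,I} on symbol p: members go to different blocks, giving {D,E,I} and {B}.
Split {D,E,I} by δ(·,p) → {E,I} and {D}.
Split {A,F} by δ(·,p) → {A} and {F}.
The partition is now stable with 5 blocks: {E,I} | {A} | {B} | {D} | {F}.
E and I lie in the same block of the stable partition, so they are equivalent — no string distinguishes them.

No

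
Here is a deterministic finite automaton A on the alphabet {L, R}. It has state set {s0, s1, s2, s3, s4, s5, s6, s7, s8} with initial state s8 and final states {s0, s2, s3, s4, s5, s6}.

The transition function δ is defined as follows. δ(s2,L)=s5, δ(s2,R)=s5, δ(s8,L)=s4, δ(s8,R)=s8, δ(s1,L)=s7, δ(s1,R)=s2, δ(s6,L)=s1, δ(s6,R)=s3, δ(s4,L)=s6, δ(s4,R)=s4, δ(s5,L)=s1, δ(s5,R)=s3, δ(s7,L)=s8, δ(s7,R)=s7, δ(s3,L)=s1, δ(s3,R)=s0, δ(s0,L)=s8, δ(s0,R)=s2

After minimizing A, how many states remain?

P0 = {s0,s2,s3,s4,s5,s6} | {s1,s7,s8}.
Refine {s0,s2,s3,s4,s5,s6} on symbol L: members go to different blocks, giving {s0,s3,s5,s6} and {s2,s4}.
On input R, block {s0,s3,s5,s6} splits into {s3,s5,s6} and {s0}.
Refine {s3,s5,s6} on symbol R: members go to different blocks, giving {s5,s6} and {s3}.
Refine {s1,s7,s8} on symbol L: members go to different blocks, giving {s1,s7} and {s8}.
On input L, block {s1,s7} splits into {s1} and {s7}.
On input R, block {s2,s4} splits into {s2} and {s4}.
No further refinement is possible. Final partition (8 blocks): {s5,s6} | {s1} | {s2} | {s0} | {s3} | {s8} | {s7} | {s4}.

8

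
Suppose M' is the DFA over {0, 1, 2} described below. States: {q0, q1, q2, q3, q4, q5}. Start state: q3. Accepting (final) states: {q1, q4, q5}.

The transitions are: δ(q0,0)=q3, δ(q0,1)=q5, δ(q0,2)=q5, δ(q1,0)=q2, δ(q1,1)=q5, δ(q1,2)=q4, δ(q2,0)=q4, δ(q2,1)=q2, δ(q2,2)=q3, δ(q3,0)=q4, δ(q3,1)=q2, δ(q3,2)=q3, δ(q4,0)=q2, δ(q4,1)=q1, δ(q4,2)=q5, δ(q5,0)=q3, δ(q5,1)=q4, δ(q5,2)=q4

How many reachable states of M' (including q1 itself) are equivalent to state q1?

States {q0} cannot be reached from the start state, so discard them.
Start with accepting vs non-accepting: {q1,q4,q5} | {q2,q3}.
The partition is now stable with 2 blocks: {q1,q4,q5} | {q2,q3}.
The equivalence class containing q1 is {q1,q4,q5}, of size 3.

3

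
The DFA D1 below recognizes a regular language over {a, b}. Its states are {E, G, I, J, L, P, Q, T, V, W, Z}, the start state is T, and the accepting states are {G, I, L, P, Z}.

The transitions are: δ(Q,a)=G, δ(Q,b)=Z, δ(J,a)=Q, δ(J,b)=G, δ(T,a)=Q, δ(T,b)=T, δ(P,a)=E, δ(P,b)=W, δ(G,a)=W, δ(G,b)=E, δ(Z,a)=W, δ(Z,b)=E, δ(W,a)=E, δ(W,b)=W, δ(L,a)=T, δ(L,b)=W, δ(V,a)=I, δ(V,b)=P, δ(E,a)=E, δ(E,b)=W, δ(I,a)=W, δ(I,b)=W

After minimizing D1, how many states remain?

States {I,J,L,P,V} cannot be reached from the start state, so discard them.
Initial partition by acceptance: {G,Z} | {E,Q,T,W}.
On input a, block {E,Q,T,W} splits into {E,T,W} and {Q}.
Refine {E,T,W} on symbol a: members go to different blocks, giving {E,W} and {T}.
No further refinement is possible. Final partition (4 blocks): {G,Z} | {E,W} | {Q} | {T}.

4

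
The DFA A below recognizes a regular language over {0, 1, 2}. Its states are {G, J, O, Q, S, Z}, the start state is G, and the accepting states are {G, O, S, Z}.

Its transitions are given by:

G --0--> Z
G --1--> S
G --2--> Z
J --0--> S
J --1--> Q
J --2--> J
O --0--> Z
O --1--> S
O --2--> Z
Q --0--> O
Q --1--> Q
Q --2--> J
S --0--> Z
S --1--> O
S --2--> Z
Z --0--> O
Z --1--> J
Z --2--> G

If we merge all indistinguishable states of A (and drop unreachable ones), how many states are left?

All states are reachable from the start state.
Start with accepting vs non-accepting: {G,O,S,Z} | {J,Q}.
Split {G,O,S,Z} by δ(·,1) → {G,O,S} and {Z}.
Stable partition: {G,O,S} | {J,Q} | {Z} — 3 equivalence classes.

3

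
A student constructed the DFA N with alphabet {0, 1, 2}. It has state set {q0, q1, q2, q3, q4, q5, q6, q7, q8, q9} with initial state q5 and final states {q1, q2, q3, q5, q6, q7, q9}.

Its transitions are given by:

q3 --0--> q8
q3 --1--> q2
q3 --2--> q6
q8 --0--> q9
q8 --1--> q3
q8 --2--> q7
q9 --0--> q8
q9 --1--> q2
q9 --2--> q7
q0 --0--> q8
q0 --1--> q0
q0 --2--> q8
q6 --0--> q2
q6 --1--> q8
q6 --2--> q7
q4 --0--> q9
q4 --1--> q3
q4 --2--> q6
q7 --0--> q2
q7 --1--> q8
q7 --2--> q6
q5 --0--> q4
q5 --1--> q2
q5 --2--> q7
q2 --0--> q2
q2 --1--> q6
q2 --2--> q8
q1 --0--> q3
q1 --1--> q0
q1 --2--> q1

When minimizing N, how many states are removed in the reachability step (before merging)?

2

Starting at q5 and following transitions, the reachable set is {q2, q3, q4, q5, q6, q7, q8, q9}. That leaves q0, q1 unreachable — 2 in total.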